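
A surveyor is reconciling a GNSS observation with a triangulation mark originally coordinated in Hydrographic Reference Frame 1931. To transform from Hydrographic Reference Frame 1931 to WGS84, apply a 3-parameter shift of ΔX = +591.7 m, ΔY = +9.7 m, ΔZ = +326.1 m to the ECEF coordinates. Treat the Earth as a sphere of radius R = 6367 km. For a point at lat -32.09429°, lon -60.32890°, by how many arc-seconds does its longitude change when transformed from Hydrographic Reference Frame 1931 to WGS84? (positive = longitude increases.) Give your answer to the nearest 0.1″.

Δλ = 19.8″

sin φ = -0.531314, cos φ = 0.847175, sin λ = -0.868881, cos λ = 0.495020.
East component: ΔE = −sin λ·ΔX + cos λ·ΔY = −(-0.868881)(591.7) + (0.495020)(9.7) = 518.92 m.
1° of latitude spans πR/180 = 111125 m; at latitude φ, 1° of longitude spans that × cos φ = 94142.4 m, so Δλ = 518.92 / 94142.4 × 3600 = 19.843″.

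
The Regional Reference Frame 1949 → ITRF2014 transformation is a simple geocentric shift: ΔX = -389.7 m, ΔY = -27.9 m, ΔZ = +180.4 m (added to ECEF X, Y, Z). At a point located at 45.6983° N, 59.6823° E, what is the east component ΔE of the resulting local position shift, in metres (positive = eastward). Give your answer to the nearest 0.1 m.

The local east axis at (φ, λ) is (−sin λ, cos λ, 0), so ΔE = −sin(59.6823°)·(-389.7) + cos(59.6823°)·(-27.9) = 322.32 m.

ΔE = 322.3 m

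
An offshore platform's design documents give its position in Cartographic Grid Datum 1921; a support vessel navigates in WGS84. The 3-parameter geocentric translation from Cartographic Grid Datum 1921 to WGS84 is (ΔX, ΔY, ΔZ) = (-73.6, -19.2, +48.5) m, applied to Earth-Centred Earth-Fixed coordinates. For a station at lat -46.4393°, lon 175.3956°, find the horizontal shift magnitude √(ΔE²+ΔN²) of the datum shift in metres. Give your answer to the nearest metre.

The local east axis at (φ, λ) is (−sin λ, cos λ, 0), so ΔE = −sin(175.3956°)·(-73.6) + cos(175.3956°)·(-19.2) = 25.05 m.
The local north axis is (−sin φ cos λ, −sin φ sin λ, cos φ), giving ΔN = 53.162 − 1.117 + 33.422 = 85.47 m.
Horizontal magnitude = √(ΔE² + ΔN²) = √(25.05² + 85.47²) = 89.06 m.

89 m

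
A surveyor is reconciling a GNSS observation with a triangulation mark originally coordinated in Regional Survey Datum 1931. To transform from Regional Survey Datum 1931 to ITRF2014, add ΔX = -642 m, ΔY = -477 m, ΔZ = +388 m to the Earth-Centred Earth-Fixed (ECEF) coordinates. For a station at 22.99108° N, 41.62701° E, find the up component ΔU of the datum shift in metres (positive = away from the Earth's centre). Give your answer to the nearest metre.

At φ = 22.99108°, λ = 41.62701°: sin φ = 0.390588, cos φ = 0.920566, sin λ = 0.664279, cos λ = 0.747485.
ΔU = cos φ cos λ·ΔX + cos φ sin λ·ΔY + sin φ·ΔZ = (0.920566)(0.747485)(-642) + (0.920566)(0.664279)(-477) + (0.390588)(388) = -581.91 m.

ΔU = -582 m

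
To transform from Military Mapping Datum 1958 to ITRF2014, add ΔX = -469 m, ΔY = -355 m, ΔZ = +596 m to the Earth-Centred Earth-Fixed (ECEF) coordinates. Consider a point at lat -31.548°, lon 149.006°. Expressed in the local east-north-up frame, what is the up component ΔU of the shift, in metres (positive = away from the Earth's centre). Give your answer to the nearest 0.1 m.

ΔU = -125.0 m

The local up (radial) axis is (cos φ cos λ, cos φ sin λ, sin φ), giving ΔU = 342.617 − 155.788 − 311.835 = -125.01 m.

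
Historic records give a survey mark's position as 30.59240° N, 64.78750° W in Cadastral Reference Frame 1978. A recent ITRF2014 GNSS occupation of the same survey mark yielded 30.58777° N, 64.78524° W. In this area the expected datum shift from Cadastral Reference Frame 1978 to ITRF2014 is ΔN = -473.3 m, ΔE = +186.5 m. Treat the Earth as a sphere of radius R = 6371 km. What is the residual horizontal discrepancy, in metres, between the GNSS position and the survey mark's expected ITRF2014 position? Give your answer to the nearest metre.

51 m

Observed coordinate differences: Δφ = -0.00463°, Δλ = +0.00226°.
Converting to metres (1° lat = 111195 m, cos φ = 0.860810): observed ΔN = -514.8 m, observed ΔE = 216.3 m.
Subtracting the expected shift leaves a residual of -514.8 − (-473.3) = -41.5 m north and 216.3 − (186.5) = 29.8 m east.
Residual distance = √((-41.5)² + 29.8²) = 51.1 m.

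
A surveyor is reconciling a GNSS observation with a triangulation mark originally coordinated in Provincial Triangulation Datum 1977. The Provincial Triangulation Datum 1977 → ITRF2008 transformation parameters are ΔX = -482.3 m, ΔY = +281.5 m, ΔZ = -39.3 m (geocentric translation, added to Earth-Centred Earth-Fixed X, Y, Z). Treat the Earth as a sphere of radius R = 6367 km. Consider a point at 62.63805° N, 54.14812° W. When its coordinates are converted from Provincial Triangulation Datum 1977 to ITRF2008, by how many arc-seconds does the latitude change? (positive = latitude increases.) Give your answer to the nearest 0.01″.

sin φ = 0.888121, cos φ = 0.459610, sin λ = -0.810534, cos λ = 0.585692.
North component: ΔN = −sin φ cos λ·ΔX − sin φ sin λ·ΔY + cos φ·ΔZ = −(0.888121)(0.585692)(-482.3) − (0.888121)(-0.810534)(281.5) + (0.459610)(-39.3) = 435.45 m.
1° of latitude spans πR/180 = 111125 m, so Δφ = 435.45 / 111125 × 3600 = 14.107″.

Δφ = 14.11″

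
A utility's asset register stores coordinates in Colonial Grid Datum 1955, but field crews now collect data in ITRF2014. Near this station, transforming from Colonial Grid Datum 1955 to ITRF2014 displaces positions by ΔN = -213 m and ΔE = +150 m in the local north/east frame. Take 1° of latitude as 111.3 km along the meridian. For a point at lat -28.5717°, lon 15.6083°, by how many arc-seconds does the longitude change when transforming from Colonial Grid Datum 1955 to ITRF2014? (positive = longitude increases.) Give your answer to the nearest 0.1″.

At latitude -28.5717°, cos φ = 0.878219.
1° of longitude at this latitude = 111.3 × cos φ = 97.75 km, so Δλ = 150.0 / 97745.8 = 0.0015346° = 5.525″.

Δλ = 5.5″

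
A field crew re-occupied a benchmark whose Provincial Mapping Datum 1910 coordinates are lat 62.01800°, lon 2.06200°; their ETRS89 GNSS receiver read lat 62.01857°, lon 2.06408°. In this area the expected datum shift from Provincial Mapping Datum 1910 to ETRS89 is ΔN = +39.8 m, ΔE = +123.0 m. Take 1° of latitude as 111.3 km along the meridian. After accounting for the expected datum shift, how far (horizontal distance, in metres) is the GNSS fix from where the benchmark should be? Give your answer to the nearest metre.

28 m

Observed coordinate differences: Δφ = +0.00057°, Δλ = +0.00208°.
Converting to metres (1° lat = 111300 m, cos φ = 0.469194): observed ΔN = 63.4 m, observed ΔE = 108.6 m.
Subtracting the expected shift leaves a residual of 63.4 − (39.8) = 23.6 m north and 108.6 − (123.0) = -14.4 m east.
Residual distance = √(23.6² + (-14.4)²) = 27.7 m.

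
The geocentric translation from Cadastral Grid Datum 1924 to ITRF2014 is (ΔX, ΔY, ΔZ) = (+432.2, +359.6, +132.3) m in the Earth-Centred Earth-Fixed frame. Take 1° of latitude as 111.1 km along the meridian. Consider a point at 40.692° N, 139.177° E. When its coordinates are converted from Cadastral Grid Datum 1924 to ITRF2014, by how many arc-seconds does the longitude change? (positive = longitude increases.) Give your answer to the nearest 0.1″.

Δλ = -23.7″

sin φ = 0.651993, cos φ = 0.758225, sin λ = 0.653724, cos λ = -0.756733.
East component: ΔE = −sin λ·ΔX + cos λ·ΔY = −(0.653724)(432.2) + (-0.756733)(359.6) = -554.66 m.
1° of latitude spans 111100 m; at latitude φ, 1° of longitude spans that × cos φ = 84238.8 m, so Δλ = -554.66 / 84238.8 × 3600 = -23.704″.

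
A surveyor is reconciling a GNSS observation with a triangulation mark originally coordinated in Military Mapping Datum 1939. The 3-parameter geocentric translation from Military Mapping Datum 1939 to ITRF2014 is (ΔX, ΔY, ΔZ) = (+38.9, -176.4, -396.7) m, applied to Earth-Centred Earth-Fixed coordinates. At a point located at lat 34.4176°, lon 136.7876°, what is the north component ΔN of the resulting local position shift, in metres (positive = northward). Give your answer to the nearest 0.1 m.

At φ = 34.4176°, λ = 136.7876°: sin φ = 0.565220, cos φ = 0.824940, sin λ = 0.684705, cos λ = -0.728820.
ΔN = −sin φ cos λ·ΔX − sin φ sin λ·ΔY + cos φ·ΔZ = −(0.565220)(-0.728820)(38.9) − (0.565220)(0.684705)(-176.4) + (0.824940)(-396.7) = -242.96 m.

ΔN = -243.0 m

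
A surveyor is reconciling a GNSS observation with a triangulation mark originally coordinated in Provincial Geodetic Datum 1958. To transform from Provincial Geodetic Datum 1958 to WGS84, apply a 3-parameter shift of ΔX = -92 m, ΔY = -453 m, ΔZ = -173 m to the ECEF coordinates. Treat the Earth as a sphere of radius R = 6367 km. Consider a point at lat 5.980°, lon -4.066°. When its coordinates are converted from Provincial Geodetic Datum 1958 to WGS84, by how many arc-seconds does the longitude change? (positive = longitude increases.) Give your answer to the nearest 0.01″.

sin φ = 0.104181, cos φ = 0.994558, sin λ = -0.070906, cos λ = 0.997483.
East component: ΔE = −sin λ·ΔX + cos λ·ΔY = −(-0.070906)(-92) + (0.997483)(-453) = -458.38 m.
1° of latitude spans πR/180 = 111125 m; at latitude φ, 1° of longitude spans that × cos φ = 110520.4 m, so Δλ = -458.38 / 110520.4 × 3600 = -14.931″.

Δλ = -14.93″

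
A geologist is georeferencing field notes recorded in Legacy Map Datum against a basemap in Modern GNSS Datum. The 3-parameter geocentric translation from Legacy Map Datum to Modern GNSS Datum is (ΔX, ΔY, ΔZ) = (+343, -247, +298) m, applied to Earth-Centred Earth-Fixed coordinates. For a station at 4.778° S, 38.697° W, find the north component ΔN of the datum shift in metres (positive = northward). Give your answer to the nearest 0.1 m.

ΔN = 332.1 m

At φ = -4.778°, λ = -38.697°: sin φ = -0.083295, cos φ = 0.996525, sin λ = -0.625202, cos λ = 0.780463.
ΔN = −sin φ cos λ·ΔX − sin φ sin λ·ΔY + cos φ·ΔZ = −(-0.083295)(0.780463)(343) − (-0.083295)(-0.625202)(-247) + (0.996525)(298) = 332.13 m.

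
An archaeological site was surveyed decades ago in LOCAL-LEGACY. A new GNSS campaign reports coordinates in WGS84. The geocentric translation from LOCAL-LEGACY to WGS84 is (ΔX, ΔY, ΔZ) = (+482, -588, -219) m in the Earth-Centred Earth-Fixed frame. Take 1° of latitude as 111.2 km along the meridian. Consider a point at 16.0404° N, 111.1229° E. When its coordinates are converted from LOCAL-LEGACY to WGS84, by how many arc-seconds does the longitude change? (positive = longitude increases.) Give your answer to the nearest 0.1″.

Δλ = -8.0″

sin φ = 0.276315, cos φ = 0.961067, sin λ = 0.932810, cos λ = -0.360370.
East component: ΔE = −sin λ·ΔX + cos λ·ΔY = −(0.932810)(482) + (-0.360370)(-588) = -237.72 m.
1° of latitude spans 111200 m; at latitude φ, 1° of longitude spans that × cos φ = 106870.7 m, so Δλ = -237.72 / 106870.7 × 3600 = -8.008″.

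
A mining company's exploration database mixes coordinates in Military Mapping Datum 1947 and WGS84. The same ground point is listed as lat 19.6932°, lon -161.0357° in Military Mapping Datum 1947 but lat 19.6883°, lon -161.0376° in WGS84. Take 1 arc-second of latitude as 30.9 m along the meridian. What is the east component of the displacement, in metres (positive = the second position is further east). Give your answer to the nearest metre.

Δφ = 19.6883° − 19.6932° = -0.0049°; Δλ = -161.0376° − -161.0357° = -0.0019°.
1° of latitude = 3600 × 30.90 = 111240 m.
ΔN = Δφ × 111240 = -545.1 m; ΔE = Δλ × 111240 × cos(19.6932°) = -0.0019 × 111240 × 0.941511 = -199.0 m.

ΔE = -199 m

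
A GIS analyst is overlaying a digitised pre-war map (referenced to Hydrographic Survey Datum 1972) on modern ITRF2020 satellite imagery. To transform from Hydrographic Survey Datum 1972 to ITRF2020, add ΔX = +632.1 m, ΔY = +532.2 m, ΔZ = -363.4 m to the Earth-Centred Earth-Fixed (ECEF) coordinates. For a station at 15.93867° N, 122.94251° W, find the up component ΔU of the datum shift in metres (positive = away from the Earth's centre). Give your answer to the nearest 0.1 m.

ΔU = -859.8 m

The local up (radial) axis is (cos φ cos λ, cos φ sin λ, sin φ), giving ΔU = -330.520 − 429.461 − 99.793 = -859.77 m.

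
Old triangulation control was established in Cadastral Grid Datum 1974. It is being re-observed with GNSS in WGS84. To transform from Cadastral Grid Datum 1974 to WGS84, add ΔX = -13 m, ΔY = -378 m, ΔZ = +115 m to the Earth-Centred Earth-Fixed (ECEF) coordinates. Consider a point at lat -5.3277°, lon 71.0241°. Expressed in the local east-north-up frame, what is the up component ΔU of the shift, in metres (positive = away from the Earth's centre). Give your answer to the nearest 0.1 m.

ΔU = -370.8 m

The local up (radial) axis is (cos φ cos λ, cos φ sin λ, sin φ), giving ΔU = -4.209 − 355.914 − 10.678 = -370.80 m.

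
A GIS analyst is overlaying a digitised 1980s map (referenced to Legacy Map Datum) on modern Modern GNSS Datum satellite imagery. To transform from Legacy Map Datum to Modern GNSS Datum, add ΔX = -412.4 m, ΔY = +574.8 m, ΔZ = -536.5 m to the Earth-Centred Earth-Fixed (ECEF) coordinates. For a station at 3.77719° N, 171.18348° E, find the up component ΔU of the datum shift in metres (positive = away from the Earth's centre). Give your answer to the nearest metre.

ΔU = 459 m

At φ = 3.77719°, λ = 171.18348°: sin φ = 0.065877, cos φ = 0.997828, sin λ = 0.153271, cos λ = -0.988184.
ΔU = cos φ cos λ·ΔX + cos φ sin λ·ΔY + sin φ·ΔZ = (0.997828)(-0.988184)(-412.4) + (0.997828)(0.153271)(574.8) + (0.065877)(-536.5) = 459.21 m.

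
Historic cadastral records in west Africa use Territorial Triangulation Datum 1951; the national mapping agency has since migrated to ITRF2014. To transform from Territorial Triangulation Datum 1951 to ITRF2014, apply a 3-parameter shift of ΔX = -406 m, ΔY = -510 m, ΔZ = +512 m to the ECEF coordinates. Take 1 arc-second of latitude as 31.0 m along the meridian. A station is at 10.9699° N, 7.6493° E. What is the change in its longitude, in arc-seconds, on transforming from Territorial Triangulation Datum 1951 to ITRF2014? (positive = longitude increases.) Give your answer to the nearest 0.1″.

sin φ = 0.190293, cos φ = 0.981727, sin λ = 0.133109, cos λ = 0.991101.
East component: ΔE = −sin λ·ΔX + cos λ·ΔY = −(0.133109)(-406) + (0.991101)(-510) = -451.42 m.
1° of latitude spans 3600 × 31.00 = 111600 m; at latitude φ, 1° of longitude spans that × cos φ = 109560.8 m, so Δλ = -451.42 / 109560.8 × 3600 = -14.833″.

Δλ = -14.8″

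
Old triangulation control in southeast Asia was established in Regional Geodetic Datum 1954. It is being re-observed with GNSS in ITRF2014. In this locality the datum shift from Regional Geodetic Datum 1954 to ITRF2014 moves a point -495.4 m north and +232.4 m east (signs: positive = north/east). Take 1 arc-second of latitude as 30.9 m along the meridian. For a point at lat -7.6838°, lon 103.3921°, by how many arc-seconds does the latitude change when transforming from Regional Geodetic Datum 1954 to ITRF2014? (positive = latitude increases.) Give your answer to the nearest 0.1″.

1″ of latitude = 30.90 m, so Δφ = -495.4 / 30.90 = -16.032″.

Δφ = -16.0″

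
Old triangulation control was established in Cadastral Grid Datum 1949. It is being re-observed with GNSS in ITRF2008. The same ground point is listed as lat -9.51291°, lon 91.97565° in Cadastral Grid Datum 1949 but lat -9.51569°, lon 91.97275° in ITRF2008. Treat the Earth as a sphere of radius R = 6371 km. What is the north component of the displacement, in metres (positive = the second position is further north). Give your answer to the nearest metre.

ΔN = -309 m

Δφ = -9.51569° − -9.51291° = -0.00278°; Δλ = 91.97275° − 91.97565° = -0.00290°.
1° along a meridian = πR/180 = 111195 m.
ΔN = Δφ × 111195 = -309.1 m; ΔE = Δλ × 111195 × cos(-9.51291°) = -0.00290 × 111195 × 0.986248 = -318.0 m.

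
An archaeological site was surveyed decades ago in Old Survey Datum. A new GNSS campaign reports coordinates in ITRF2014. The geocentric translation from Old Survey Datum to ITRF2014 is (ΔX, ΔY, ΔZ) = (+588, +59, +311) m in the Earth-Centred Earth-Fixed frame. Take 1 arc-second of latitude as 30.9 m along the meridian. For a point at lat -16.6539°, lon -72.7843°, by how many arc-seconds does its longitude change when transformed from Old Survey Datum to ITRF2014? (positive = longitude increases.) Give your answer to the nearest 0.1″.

sin φ = -0.286590, cos φ = 0.958053, sin λ = -0.955197, cos λ = 0.295970.
East component: ΔE = −sin λ·ΔX + cos λ·ΔY = −(-0.955197)(588) + (0.295970)(59) = 579.12 m.
1° of latitude spans 3600 × 30.90 = 111240 m; at latitude φ, 1° of longitude spans that × cos φ = 106573.9 m, so Δλ = 579.12 / 106573.9 × 3600 = 19.562″.

Δλ = 19.6″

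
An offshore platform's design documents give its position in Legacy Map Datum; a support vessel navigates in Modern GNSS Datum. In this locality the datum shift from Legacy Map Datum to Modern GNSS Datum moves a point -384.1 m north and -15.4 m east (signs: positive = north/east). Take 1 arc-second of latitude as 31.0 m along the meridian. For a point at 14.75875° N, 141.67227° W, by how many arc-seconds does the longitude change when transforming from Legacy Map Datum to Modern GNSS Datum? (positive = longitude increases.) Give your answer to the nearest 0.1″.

Δλ = -0.5″

At latitude 14.75875°, cos φ = 0.967007.
1″ of longitude at this latitude = 31.00 × cos φ = 29.9772 m, so Δλ = -15.4 / 29.9772 = -0.514″.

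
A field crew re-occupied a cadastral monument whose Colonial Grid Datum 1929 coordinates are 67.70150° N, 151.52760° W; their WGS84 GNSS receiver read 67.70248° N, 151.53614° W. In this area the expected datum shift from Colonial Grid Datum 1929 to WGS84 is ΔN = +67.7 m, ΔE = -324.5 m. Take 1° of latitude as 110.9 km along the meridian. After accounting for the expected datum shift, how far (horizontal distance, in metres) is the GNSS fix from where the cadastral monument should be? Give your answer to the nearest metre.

54 m

Observed coordinate differences: Δφ = +0.00098°, Δλ = -0.00854°.
Converting to metres (1° lat = 110900 m, cos φ = 0.379432): observed ΔN = 108.7 m, observed ΔE = -359.4 m.
Subtracting the expected shift leaves a residual of 108.7 − (67.7) = 41.0 m north and -359.4 − (-324.5) = -34.9 m east.
Residual distance = √(41.0² + (-34.9)²) = 53.8 m.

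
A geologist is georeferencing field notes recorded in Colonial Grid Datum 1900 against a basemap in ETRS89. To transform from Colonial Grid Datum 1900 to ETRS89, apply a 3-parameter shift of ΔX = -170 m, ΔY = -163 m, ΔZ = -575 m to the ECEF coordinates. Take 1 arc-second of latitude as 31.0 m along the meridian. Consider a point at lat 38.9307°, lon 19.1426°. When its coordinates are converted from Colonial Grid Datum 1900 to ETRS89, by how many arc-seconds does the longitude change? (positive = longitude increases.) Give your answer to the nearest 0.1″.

sin φ = 0.628380, cos φ = 0.777907, sin λ = 0.327920, cos λ = 0.944705.
East component: ΔE = −sin λ·ΔX + cos λ·ΔY = −(0.327920)(-170) + (0.944705)(-163) = -98.24 m.
1° of latitude spans 3600 × 31.00 = 111600 m; at latitude φ, 1° of longitude spans that × cos φ = 86814.4 m, so Δλ = -98.24 / 86814.4 × 3600 = -4.074″.

Δλ = -4.1″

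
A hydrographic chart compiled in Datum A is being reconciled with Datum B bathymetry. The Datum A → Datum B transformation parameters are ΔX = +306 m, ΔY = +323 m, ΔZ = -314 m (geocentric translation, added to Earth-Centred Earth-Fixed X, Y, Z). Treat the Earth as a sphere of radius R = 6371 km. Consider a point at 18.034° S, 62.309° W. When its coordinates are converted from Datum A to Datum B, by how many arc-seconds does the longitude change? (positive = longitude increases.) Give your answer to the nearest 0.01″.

Δλ = 14.34″

sin φ = -0.309581, cos φ = 0.950873, sin λ = -0.885467, cos λ = 0.464703.
East component: ΔE = −sin λ·ΔX + cos λ·ΔY = −(-0.885467)(306) + (0.464703)(323) = 421.05 m.
1° of latitude spans πR/180 = 111195 m; at latitude φ, 1° of longitude spans that × cos φ = 105732.3 m, so Δλ = 421.05 / 105732.3 × 3600 = 14.336″.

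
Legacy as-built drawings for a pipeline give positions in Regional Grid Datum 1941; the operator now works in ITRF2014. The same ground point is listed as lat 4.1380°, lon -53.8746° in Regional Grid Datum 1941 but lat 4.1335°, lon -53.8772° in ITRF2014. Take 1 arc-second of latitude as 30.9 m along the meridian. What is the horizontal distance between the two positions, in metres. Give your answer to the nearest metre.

578 m

Δφ = 4.1335° − 4.1380° = -0.0045°; Δλ = -53.8772° − -53.8746° = -0.0026°.
1° of latitude = 3600 × 30.90 = 111240 m.
ΔN = Δφ × 111240 = -500.6 m; ΔE = Δλ × 111240 × cos(4.1380°) = -0.0026 × 111240 × 0.997393 = -288.5 m.
Distance = √(ΔE² + ΔN²) = √((-288.5)² + (-500.6)²) = 577.8 m.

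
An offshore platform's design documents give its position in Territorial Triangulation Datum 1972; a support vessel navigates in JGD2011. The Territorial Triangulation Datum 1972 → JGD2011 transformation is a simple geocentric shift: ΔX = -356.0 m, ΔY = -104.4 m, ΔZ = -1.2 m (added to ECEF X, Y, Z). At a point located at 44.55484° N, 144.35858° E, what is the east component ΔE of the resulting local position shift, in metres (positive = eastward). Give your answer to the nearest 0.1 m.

The local east axis at (φ, λ) is (−sin λ, cos λ, 0), so ΔE = −sin(144.35858°)·(-356.0) + cos(144.35858°)·(-104.4) = 292.29 m.

ΔE = 292.3 m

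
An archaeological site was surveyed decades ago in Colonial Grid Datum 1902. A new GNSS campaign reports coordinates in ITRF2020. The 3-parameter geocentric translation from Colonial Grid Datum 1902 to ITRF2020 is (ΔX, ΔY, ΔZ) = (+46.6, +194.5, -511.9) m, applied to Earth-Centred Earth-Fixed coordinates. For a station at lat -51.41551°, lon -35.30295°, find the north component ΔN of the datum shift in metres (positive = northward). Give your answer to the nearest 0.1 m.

At φ = -51.41551°, λ = -35.30295°: sin φ = -0.781689, cos φ = 0.623668, sin λ = -0.577900, cos λ = 0.816108.
ΔN = −sin φ cos λ·ΔX − sin φ sin λ·ΔY + cos φ·ΔZ = −(-0.781689)(0.816108)(46.6) − (-0.781689)(-0.577900)(194.5) + (0.623668)(-511.9) = -377.39 m.

ΔN = -377.4 m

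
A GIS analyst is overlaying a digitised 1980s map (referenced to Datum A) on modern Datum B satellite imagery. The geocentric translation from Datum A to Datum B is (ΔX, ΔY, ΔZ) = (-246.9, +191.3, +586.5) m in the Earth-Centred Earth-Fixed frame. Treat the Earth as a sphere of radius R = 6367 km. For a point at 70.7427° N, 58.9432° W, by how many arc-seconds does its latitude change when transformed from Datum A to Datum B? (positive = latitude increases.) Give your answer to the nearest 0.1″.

Δφ = 15.2″

sin φ = 0.944047, cos φ = 0.329811, sin λ = -0.856656, cos λ = 0.515888.
North component: ΔN = −sin φ cos λ·ΔX − sin φ sin λ·ΔY + cos φ·ΔZ = −(0.944047)(0.515888)(-246.9) − (0.944047)(-0.856656)(191.3) + (0.329811)(586.5) = 468.39 m.
1° of latitude spans πR/180 = 111125 m, so Δφ = 468.39 / 111125 × 3600 = 15.174″.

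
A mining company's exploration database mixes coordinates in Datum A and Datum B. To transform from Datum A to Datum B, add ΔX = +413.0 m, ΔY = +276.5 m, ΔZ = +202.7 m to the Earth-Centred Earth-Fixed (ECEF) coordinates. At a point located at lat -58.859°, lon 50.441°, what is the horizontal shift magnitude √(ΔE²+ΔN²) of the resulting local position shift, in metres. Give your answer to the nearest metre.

At φ = -58.859°, λ = 50.441°: sin φ = -0.855897, cos φ = 0.517146, sin λ = 0.770969, cos λ = 0.636872.
ΔE = −sin λ·ΔX + cos λ·ΔY = −(0.770969)·(413.0) + (0.636872)·(276.5) = -142.32 m.
ΔN = −sin φ cos λ·ΔX − sin φ sin λ·ΔY + cos φ·ΔZ = −(-0.855897)(0.636872)(413.0) − (-0.855897)(0.770969)(276.5) + (0.517146)(202.7) = 512.40 m.
Horizontal magnitude = √(ΔE² + ΔN²) = √((-142.32)² + 512.40²) = 531.80 m.

532 m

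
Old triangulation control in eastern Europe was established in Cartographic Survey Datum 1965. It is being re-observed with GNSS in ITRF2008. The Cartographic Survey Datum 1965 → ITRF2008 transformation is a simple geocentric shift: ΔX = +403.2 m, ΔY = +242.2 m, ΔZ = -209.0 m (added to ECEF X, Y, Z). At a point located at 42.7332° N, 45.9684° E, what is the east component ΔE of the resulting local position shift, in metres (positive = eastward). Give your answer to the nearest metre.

At φ = 42.7332°, λ = 45.9684°: sin φ = 0.678585, cos φ = 0.734522, sin λ = 0.718957, cos λ = 0.695055.
ΔE = −sin λ·ΔX + cos λ·ΔY = −(0.718957)·(403.2) + (0.695055)·(242.2) = -121.54 m.

ΔE = -122 m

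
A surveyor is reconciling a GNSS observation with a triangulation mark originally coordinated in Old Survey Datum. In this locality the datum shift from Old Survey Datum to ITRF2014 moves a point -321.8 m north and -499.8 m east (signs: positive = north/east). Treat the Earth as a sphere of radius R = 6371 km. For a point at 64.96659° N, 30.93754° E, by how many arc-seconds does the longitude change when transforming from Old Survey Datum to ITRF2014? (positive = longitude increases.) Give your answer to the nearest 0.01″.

At latitude 64.96659°, cos φ = 0.423147.
One radian of longitude at latitude φ spans R cos φ, so Δλ = ΔE / (R cos φ) = -499.8 / (6371000 × 0.423147) = -1.8539e-04 rad = -38.240″.

Δλ = -38.24″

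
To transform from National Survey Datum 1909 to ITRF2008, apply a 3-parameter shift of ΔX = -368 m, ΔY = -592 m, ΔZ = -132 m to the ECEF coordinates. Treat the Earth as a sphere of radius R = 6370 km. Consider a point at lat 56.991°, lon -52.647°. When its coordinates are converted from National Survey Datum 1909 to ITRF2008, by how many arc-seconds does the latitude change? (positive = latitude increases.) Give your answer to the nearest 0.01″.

sin φ = 0.838585, cos φ = 0.544771, sin λ = -0.794913, cos λ = 0.606724.
North component: ΔN = −sin φ cos λ·ΔX − sin φ sin λ·ΔY + cos φ·ΔZ = −(0.838585)(0.606724)(-368) − (0.838585)(-0.794913)(-592) + (0.544771)(-132) = -279.30 m.
1° of latitude spans πR/180 = 111177 m, so Δφ = -279.30 / 111177 × 3600 = -9.044″.

Δφ = -9.04″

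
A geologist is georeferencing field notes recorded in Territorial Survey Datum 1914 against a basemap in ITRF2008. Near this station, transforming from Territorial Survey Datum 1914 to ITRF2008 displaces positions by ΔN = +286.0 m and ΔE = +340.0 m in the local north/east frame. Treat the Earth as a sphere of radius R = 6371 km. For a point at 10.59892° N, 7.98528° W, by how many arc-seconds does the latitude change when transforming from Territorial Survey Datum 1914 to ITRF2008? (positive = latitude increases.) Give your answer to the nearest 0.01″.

Δφ = 9.26″

On a sphere of radius R, 1 rad of latitude = R, so Δφ = ΔN / R = 286.0 / 6371000 = 4.4891e-05 rad = 9.259″.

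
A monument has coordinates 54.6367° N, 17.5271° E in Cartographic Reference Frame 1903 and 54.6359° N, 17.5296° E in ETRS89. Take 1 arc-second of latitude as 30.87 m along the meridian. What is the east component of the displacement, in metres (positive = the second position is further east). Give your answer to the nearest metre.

ΔE = 161 m

Δφ = 54.6359° − 54.6367° = -0.0008°; Δλ = 17.5296° − 17.5271° = +0.0025°.
1° of latitude = 3600 × 30.87 = 111132 m.
ΔN = Δφ × 111132 = -88.9 m; ΔE = Δλ × 111132 × cos(54.6367°) = +0.0025 × 111132 × 0.578759 = 160.8 m.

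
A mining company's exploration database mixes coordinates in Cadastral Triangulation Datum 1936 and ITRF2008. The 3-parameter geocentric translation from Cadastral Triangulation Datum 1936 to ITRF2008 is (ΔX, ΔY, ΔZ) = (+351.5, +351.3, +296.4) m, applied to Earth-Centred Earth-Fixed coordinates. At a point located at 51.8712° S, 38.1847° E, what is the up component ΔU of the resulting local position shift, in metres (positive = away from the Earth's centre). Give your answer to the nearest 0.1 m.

At φ = -51.8712°, λ = 38.1847°: sin φ = -0.786625, cos φ = 0.617431, sin λ = 0.618199, cos λ = 0.786022.
ΔU = cos φ cos λ·ΔX + cos φ sin λ·ΔY + sin φ·ΔZ = (0.617431)(0.786022)(351.5) + (0.617431)(0.618199)(351.3) + (-0.786625)(296.4) = 71.52 m.

ΔU = 71.5 m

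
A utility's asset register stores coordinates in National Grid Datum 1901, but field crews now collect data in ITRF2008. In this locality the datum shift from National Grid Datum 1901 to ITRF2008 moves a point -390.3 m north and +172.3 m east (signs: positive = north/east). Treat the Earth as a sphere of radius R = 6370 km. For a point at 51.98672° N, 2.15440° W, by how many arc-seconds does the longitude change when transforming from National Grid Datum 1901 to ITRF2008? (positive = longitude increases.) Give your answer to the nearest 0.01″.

Δλ = 9.06″

At latitude 51.98672°, cos φ = 0.615844.
One radian of longitude at latitude φ spans R cos φ, so Δλ = ΔE / (R cos φ) = 172.3 / (6370000 × 0.615844) = 4.3921e-05 rad = 9.059″.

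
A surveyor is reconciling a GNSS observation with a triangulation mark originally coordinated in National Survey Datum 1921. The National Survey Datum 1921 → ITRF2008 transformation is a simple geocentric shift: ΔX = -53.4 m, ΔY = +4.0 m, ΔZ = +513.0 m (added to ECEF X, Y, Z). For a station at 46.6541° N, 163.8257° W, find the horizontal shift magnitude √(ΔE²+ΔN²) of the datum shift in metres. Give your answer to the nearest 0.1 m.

At φ = 46.6541°, λ = -163.8257°: sin φ = 0.727223, cos φ = 0.686401, sin λ = -0.278560, cos λ = -0.960419.
ΔE = −sin λ·ΔX + cos λ·ΔY = −(-0.278560)·(-53.4) + (-0.960419)·(4.0) = -18.72 m.
ΔN = −sin φ cos λ·ΔX − sin φ sin λ·ΔY + cos φ·ΔZ = −(0.727223)(-0.960419)(-53.4) − (0.727223)(-0.278560)(4.0) + (0.686401)(513.0) = 315.64 m.
Horizontal magnitude = √(ΔE² + ΔN²) = √((-18.72)² + 315.64²) = 316.19 m.

316.2 m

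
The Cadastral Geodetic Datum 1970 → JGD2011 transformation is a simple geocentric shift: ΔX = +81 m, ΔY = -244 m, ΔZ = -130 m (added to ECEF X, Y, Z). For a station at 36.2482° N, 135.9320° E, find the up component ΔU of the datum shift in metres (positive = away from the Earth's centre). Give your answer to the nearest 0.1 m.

ΔU = -260.7 m

The local up (radial) axis is (cos φ cos λ, cos φ sin λ, sin φ), giving ΔU = -46.936 − 136.861 − 76.867 = -260.66 m.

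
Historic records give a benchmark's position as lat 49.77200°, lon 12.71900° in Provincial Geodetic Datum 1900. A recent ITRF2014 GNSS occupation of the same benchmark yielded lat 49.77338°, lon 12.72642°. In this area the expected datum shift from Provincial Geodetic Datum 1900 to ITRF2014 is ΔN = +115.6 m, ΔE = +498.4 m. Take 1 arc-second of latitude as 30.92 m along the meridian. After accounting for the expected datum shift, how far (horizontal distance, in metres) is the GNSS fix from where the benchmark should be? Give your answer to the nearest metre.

52 m

Observed coordinate differences: Δφ = +0.00138°, Δλ = +0.00742°.
Converting to metres (1° lat = 111312 m, cos φ = 0.645831): observed ΔN = 153.6 m, observed ΔE = 533.4 m.
Subtracting the expected shift leaves a residual of 153.6 − (115.6) = 38.0 m north and 533.4 − (498.4) = 35.0 m east.
Residual distance = √(38.0² + 35.0²) = 51.7 m.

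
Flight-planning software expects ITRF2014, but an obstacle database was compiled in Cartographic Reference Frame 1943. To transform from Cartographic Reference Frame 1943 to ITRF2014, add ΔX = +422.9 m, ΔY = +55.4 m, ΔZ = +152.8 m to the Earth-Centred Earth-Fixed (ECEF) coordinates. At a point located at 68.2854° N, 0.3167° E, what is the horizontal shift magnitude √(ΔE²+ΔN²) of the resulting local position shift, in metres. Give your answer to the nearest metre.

341 m

The local east axis at (φ, λ) is (−sin λ, cos λ, 0), so ΔE = −sin(0.3167°)·422.9 + cos(0.3167°)·55.4 = 53.06 m.
The local north axis is (−sin φ cos λ, −sin φ sin λ, cos φ), giving ΔN = -392.884 − 0.284 + 56.533 = -336.64 m.
Horizontal magnitude = √(ΔE² + ΔN²) = √(53.06² + (-336.64)²) = 340.79 m.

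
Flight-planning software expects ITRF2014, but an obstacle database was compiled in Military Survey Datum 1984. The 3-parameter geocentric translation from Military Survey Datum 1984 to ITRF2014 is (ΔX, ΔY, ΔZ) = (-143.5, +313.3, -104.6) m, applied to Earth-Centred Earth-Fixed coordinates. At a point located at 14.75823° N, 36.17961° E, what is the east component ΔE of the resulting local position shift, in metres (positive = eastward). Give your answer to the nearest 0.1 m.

The local east axis at (φ, λ) is (−sin λ, cos λ, 0), so ΔE = −sin(36.17961°)·(-143.5) + cos(36.17961°)·313.3 = 337.60 m.

ΔE = 337.6 m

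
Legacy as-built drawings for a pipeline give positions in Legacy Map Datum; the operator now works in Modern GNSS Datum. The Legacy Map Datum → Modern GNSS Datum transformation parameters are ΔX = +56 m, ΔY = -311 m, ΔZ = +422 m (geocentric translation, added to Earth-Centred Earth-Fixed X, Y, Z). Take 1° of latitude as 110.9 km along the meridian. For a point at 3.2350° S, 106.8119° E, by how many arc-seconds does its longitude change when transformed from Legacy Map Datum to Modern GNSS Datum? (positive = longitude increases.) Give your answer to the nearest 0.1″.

sin φ = -0.056431, cos φ = 0.998406, sin λ = 0.957259, cos λ = -0.289231.
East component: ΔE = −sin λ·ΔX + cos λ·ΔY = −(0.957259)(56) + (-0.289231)(-311) = 36.34 m.
1° of latitude spans 110900 m; at latitude φ, 1° of longitude spans that × cos φ = 110723.3 m, so Δλ = 36.34 / 110723.3 × 3600 = 1.182″.

Δλ = 1.2″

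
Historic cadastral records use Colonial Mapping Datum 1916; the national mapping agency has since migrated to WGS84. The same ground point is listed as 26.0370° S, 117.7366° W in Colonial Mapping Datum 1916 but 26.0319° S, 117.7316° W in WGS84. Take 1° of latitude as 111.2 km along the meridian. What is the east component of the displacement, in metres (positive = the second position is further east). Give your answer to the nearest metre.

Δφ = -26.0319° − -26.0370° = +0.0051°; Δλ = -117.7316° − -117.7366° = +0.0050°.
ΔN = Δφ × 111200 = 567.1 m; ΔE = Δλ × 111200 × cos(-26.0370°) = +0.0050 × 111200 × 0.898511 = 499.6 m.

ΔE = 500 m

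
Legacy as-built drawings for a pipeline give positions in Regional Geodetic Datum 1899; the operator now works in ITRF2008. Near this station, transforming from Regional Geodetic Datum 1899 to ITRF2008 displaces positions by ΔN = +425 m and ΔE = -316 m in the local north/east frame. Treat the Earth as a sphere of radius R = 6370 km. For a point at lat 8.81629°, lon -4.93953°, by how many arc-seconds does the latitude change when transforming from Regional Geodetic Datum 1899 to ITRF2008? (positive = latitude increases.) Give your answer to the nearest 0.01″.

Δφ = 13.76″

On a sphere of radius R, 1 rad of latitude = R, so Δφ = ΔN / R = 425.0 / 6370000 = 6.6719e-05 rad = 13.762″.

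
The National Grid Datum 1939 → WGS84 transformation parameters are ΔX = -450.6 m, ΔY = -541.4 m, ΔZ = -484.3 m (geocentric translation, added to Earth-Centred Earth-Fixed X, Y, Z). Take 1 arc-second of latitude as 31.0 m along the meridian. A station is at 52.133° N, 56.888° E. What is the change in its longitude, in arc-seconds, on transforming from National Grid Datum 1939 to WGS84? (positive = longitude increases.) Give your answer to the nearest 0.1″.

Δλ = 4.3″

sin φ = 0.789438, cos φ = 0.613831, sin λ = 0.837604, cos λ = 0.546277.
East component: ΔE = −sin λ·ΔX + cos λ·ΔY = −(0.837604)(-450.6) + (0.546277)(-541.4) = 81.67 m.
1° of latitude spans 3600 × 31.00 = 111600 m; at latitude φ, 1° of longitude spans that × cos φ = 68503.5 m, so Δλ = 81.67 / 68503.5 × 3600 = 4.292″.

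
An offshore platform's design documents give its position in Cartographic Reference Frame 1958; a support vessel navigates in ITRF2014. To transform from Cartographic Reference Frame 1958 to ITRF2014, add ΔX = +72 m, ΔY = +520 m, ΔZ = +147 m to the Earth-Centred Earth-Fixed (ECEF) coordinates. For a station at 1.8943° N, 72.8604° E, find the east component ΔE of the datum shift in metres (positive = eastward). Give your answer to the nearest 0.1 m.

ΔE = 84.4 m

At φ = 1.8943°, λ = 72.8604°: sin φ = 0.033056, cos φ = 0.999454, sin λ = 0.955590, cos λ = 0.294701.
ΔE = −sin λ·ΔX + cos λ·ΔY = −(0.955590)·(72) + (0.294701)·(520) = 84.44 m.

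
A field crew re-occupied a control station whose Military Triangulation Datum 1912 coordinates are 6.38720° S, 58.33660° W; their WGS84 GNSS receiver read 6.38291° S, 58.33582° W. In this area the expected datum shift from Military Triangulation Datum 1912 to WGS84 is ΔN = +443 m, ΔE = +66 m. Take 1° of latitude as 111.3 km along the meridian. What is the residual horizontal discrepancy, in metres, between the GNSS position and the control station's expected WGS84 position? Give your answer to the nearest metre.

Observed coordinate differences: Δφ = +0.00429°, Δλ = +0.00078°.
Converting to metres (1° lat = 111300 m, cos φ = 0.993793): observed ΔN = 477.5 m, observed ΔE = 86.3 m.
Subtracting the expected shift leaves a residual of 477.5 − (443) = 34.5 m north and 86.3 − (66) = 20.3 m east.
Residual distance = √(34.5² + 20.3²) = 40.0 m.

40 m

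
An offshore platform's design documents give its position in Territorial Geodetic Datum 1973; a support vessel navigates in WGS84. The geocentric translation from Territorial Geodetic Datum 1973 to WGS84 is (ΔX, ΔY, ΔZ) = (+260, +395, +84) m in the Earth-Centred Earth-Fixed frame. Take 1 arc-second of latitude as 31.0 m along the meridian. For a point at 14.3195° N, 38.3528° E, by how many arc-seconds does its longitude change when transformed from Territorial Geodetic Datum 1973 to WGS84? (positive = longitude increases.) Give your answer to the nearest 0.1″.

Δλ = 4.9″

sin φ = 0.247329, cos φ = 0.968932, sin λ = 0.620502, cos λ = 0.784205.
East component: ΔE = −sin λ·ΔX + cos λ·ΔY = −(0.620502)(260) + (0.784205)(395) = 148.43 m.
1° of latitude spans 3600 × 31.00 = 111600 m; at latitude φ, 1° of longitude spans that × cos φ = 108132.8 m, so Δλ = 148.43 / 108132.8 × 3600 = 4.942″.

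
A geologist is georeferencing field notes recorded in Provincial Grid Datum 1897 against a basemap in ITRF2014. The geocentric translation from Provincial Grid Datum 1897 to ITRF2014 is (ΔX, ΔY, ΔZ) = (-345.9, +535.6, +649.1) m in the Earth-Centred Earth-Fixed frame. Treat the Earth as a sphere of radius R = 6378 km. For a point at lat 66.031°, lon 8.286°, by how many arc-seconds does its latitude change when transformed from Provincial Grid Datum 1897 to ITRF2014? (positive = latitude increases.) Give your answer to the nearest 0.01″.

Δφ = 16.36″

sin φ = 0.913765, cos φ = 0.406242, sin λ = 0.144114, cos λ = 0.989561.
North component: ΔN = −sin φ cos λ·ΔX − sin φ sin λ·ΔY + cos φ·ΔZ = −(0.913765)(0.989561)(-345.9) − (0.913765)(0.144114)(535.6) + (0.406242)(649.1) = 505.93 m.
1° of latitude spans πR/180 = 111317 m, so Δφ = 505.93 / 111317 × 3600 = 16.362″.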